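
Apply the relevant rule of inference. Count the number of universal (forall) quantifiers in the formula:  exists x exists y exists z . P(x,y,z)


Quantifier prefix: exists x exists y exists z
Mark each quantifier type:
  E E E
Universal count = 0, Existential count = 3
Asked for universal (forall) quantifiers: 0

0


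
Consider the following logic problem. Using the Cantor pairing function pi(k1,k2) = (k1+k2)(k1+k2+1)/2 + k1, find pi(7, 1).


k1 + k2 = 8
(k1+k2)(k1+k2+1)/2 = 8 * 9 / 2 = 36
pi = 36 + 7 = 43

43


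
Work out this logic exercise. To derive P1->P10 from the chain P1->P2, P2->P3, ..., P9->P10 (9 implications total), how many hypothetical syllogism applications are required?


With 9 implications in a chain connecting 10 propositions:
P1->P2, P2->P3, ..., P9->P10
Steps needed = (number of implications) - 1 = 9 - 1 = 8

8


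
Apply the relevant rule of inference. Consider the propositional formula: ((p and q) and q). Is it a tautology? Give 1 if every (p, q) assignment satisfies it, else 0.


Check all 4 assignments:
p=0, q=0: 0
p=0, q=1: 0
p=1, q=0: 0
p=1, q=1: 1
Satisfying count = 1/4.
Tautology iff count = 4: no.

0


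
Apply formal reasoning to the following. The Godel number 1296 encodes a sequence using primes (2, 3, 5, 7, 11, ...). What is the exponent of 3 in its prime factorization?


Factorize 1296 by dividing by 3 repeatedly.
Division steps: 3 divides 1296 exactly 4 time(s).
Exponent of 3 = 4

4


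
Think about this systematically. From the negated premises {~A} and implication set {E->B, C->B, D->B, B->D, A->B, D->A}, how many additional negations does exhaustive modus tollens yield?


Initial negated facts: {~A}
Apply modus tollens to closure:
  ~A and D->A  =>  ~D
  ~D and B->D  =>  ~B
  ~B and E->B  =>  ~E
  ~B and C->B  =>  ~C
Final negated: {~A, ~B, ~C, ~D, ~E}
New negations: {~B, ~C, ~D, ~E}
Count = 4

4


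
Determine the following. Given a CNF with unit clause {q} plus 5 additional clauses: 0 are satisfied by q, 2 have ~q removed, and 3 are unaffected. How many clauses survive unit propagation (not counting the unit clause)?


Satisfied (removed): 0
Shortened (remain): 2
Unchanged (remain): 3
Remaining = 2 + 3 = 5

5


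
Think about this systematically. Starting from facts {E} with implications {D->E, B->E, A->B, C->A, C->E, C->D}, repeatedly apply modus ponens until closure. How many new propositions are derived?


Initial facts: {E}
Apply modus ponens to closure:
  (no implication fires)
Final known: {E}
New propositions: {(none)}
Count = 0

0


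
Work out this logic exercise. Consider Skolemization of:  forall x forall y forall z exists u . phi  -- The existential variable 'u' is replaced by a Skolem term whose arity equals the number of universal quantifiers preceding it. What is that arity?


Quantifier prefix: forall x forall y forall z exists u
'u' is existentially quantified at position 4.
Universal variables preceding it: x, y, z
Skolem function arity = 3

3


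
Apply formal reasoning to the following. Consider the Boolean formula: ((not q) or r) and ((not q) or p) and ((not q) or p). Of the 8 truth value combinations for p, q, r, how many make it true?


Evaluate all 8 assignments for p, q, r:
p=0, q=0, r=0: 1
p=0, q=0, r=1: 1
p=0, q=1, r=0: 0
p=0, q=1, r=1: 0
p=1, q=0, r=0: 1
p=1, q=0, r=1: 1
p=1, q=1, r=0: 0
p=1, q=1, r=1: 1
Satisfying count = 5

5


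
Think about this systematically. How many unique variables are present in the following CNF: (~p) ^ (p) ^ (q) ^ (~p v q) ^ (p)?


Identify each variable that appears in the formula.
Variables found: p, q
Count = 2

2


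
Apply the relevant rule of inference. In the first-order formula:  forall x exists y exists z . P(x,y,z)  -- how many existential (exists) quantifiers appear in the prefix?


Quantifier prefix: forall x exists y exists z
Mark each quantifier type:
  U E E
Universal count = 1, Existential count = 2
Asked for existential (exists) quantifiers: 2

2


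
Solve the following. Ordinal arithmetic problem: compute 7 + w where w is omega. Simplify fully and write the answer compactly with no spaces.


Compute 7 + w.
Ordinal + is associative but NOT commutative; for finite n>0, n + w = w but w + n stays w+n.
Any finite left addend is absorbed by w on the right: 7 + w = w.
Result = w

w


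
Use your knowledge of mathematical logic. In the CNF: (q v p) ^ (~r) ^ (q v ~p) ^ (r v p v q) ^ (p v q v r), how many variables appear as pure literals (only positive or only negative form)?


Check each variable for pure literal status:
p: mixed (not pure)
q: pure positive
r: mixed (not pure)
Pure literal count = 1

1


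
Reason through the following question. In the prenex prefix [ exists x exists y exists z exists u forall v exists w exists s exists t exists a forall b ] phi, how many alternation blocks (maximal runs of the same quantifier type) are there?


Quantifier-type sequence: E E E E A E E E E A  (A=forall, E=exists)
Group into maximal same-type runs:
  Ex4 | Ax1 | Ex4 | Ax1
Number of blocks = 4

4


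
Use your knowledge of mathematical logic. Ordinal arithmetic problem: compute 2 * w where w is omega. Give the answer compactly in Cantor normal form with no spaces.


Compute 2 * w.
Ordinal * is associative and left-distributive over +, but NOT commutative; for finite n>1, n*w = w but w*n stays w*n.
For finite n>0, n * w = sup{n*k : k<w} = w. So 2 * w = w.
Result = w

w


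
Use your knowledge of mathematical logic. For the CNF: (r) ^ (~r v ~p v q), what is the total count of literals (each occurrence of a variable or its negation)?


Counting literals in each clause:
Clause 1: 1 literal(s)
Clause 2: 3 literal(s)
Total = 4

4


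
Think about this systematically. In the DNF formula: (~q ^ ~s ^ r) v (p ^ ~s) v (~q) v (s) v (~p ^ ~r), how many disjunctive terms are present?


A DNF formula is a disjunction of terms (conjunctions).
Terms are separated by v.
Counting the disjuncts: 5 terms.

5


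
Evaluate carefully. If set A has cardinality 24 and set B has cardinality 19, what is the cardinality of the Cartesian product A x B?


The Cartesian product A x B contains all ordered pairs (a, b).
|A x B| = |A| * |B| = 24 * 19 = 456

456


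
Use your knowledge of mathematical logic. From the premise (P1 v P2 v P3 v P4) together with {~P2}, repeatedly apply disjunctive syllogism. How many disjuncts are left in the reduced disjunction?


Original disjuncts (4): P1, P2, P3, P4
Negated (eliminate): ~P2
Remaining disjuncts: P1, P3, P4
Count = 4 - 1 = 3

3


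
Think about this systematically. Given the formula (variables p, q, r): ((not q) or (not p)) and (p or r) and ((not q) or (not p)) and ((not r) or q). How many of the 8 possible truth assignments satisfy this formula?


Evaluate all 8 assignments for p, q, r:
p=0, q=0, r=0: 0
p=0, q=0, r=1: 0
p=0, q=1, r=0: 0
p=0, q=1, r=1: 1
p=1, q=0, r=0: 1
p=1, q=0, r=1: 0
p=1, q=1, r=0: 0
p=1, q=1, r=1: 0
Satisfying count = 2

2


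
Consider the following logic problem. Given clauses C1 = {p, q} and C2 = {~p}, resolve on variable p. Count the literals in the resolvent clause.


Remove p from C1 and ~p from C2.
C1 remainder: {q}
C2 remainder: {}
Union (resolvent): {q}
Resolvent has 1 literal(s).

1


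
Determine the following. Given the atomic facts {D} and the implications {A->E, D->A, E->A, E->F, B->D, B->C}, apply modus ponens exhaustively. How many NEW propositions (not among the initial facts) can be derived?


Initial facts: {D}
Apply modus ponens to closure:
  D and D->A  =>  A
  A and A->E  =>  E
  E and E->F  =>  F
Final known: {A, D, E, F}
New propositions: {A, E, F}
Count = 3

3


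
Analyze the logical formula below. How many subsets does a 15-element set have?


The power set of a set with n elements has 2^n elements.
|P(S)| = 2^15 = 32768

32768


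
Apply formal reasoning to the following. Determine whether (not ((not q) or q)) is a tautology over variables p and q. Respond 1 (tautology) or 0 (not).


Check all 4 assignments:
p=0, q=0: 0
p=0, q=1: 0
p=1, q=0: 0
p=1, q=1: 0
Satisfying count = 0/4.
Tautology iff count = 4: no.

0


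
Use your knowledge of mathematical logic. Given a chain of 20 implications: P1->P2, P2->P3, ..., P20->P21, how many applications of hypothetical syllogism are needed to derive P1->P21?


With 20 implications in a chain connecting 21 propositions:
P1->P2, P2->P3, ..., P20->P21
Steps needed = (number of implications) - 1 = 20 - 1 = 19

19


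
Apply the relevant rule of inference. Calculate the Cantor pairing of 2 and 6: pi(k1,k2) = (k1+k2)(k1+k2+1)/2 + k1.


k1 + k2 = 8
(k1+k2)(k1+k2+1)/2 = 8 * 9 / 2 = 36
pi = 36 + 2 = 38

38


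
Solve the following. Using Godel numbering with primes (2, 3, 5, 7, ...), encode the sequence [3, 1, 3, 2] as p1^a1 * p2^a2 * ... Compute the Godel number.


Encode each element as an exponent of the corresponding prime:
  2^3 = 8
  3^1 = 3
  5^3 = 125
  7^2 = 49
Product = 8 * 3 * 125 * 49 = 147000

147000


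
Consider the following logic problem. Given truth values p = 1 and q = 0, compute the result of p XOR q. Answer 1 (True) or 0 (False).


p = 1, q = 0
Operation: p XOR q
Evaluate: 1 XOR 0 = 1

1


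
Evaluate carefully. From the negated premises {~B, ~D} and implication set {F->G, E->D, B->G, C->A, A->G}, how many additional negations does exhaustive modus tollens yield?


Initial negated facts: {~B, ~D}
Apply modus tollens to closure:
  ~D and E->D  =>  ~E
Final negated: {~B, ~D, ~E}
New negations: {~E}
Count = 1

1


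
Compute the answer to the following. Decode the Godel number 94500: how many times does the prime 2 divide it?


Factorize 94500 by dividing by 2 repeatedly.
Division steps: 2 divides 94500 exactly 2 time(s).
Exponent of 2 = 2

2


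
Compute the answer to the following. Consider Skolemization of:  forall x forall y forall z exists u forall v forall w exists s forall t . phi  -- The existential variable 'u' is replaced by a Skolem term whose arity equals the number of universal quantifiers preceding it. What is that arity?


Quantifier prefix: forall x forall y forall z exists u forall v forall w exists s forall t
'u' is existentially quantified at position 4.
Universal variables preceding it: x, y, z
Skolem function arity = 3

3


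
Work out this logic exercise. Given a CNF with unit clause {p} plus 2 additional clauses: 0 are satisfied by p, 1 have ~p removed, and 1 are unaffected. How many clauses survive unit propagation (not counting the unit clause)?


Satisfied (removed): 0
Shortened (remain): 1
Unchanged (remain): 1
Remaining = 1 + 1 = 2

2


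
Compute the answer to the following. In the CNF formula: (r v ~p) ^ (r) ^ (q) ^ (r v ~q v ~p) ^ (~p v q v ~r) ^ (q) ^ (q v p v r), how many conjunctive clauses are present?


A CNF formula is a conjunction of clauses.
Clauses are separated by ^.
Counting the conjuncts: 7 clauses.

7


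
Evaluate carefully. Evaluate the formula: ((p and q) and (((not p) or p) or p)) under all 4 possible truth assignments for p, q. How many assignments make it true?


Check all 4 assignments:
p=0, q=0: 0
p=0, q=1: 0
p=1, q=0: 0
p=1, q=1: 1
Count of True = 1

1


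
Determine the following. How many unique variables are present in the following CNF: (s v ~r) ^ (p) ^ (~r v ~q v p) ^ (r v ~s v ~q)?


Identify each variable that appears in the formula.
Variables found: p, q, r, s
Count = 4

4


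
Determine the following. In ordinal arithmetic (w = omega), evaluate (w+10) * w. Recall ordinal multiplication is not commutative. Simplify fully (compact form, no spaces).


Compute (w+10) * w.
Ordinal * is associative and left-distributive over +, but NOT commutative; for finite n>1, n*w = w but w*n stays w*n.
(w+10) * w = sup{(w+10)*k : k<w} = sup{w*k+10} = w^2 (the +10 tail is absorbed in the limit).
Result = w^2

w^2


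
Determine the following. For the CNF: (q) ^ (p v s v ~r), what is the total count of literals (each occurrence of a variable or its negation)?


Counting literals in each clause:
Clause 1: 1 literal(s)
Clause 2: 3 literal(s)
Total = 4

4


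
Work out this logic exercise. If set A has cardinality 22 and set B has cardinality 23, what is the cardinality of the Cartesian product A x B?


The Cartesian product A x B contains all ordered pairs (a, b).
|A x B| = |A| * |B| = 22 * 23 = 506

506


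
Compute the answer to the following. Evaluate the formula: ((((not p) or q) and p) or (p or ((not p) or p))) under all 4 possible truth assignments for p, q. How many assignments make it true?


Check all 4 assignments:
p=0, q=0: 1
p=0, q=1: 1
p=1, q=0: 1
p=1, q=1: 1
Count of True = 4

4


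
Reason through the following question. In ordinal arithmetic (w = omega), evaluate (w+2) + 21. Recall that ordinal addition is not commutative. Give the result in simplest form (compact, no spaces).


Compute (w+2) + 21.
Ordinal + is associative but NOT commutative; for finite n>0, n + w = w but w + n stays w+n.
By associativity: (w+2) + 21 = w + (2+21) = w+23.
Result = w+23

w+23


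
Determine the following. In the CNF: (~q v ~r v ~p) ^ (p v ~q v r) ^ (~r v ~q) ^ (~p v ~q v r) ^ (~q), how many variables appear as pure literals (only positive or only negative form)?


Check each variable for pure literal status:
p: mixed (not pure)
q: pure negative
r: mixed (not pure)
Pure literal count = 1

1


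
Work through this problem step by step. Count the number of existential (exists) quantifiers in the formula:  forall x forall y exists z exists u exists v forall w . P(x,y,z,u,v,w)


Quantifier prefix: forall x forall y exists z exists u exists v forall w
Mark each quantifier type:
  U U E E E U
Universal count = 3, Existential count = 3
Asked for existential (exists) quantifiers: 3

3


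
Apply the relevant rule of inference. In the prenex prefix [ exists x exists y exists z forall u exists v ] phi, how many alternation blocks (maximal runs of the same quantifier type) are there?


Quantifier-type sequence: E E E A E  (A=forall, E=exists)
Group into maximal same-type runs:
  Ex3 | Ax1 | Ex1
Number of blocks = 3

3


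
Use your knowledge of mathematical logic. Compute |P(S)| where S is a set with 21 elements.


The power set of a set with n elements has 2^n elements.
|P(S)| = 2^21 = 2097152

2097152


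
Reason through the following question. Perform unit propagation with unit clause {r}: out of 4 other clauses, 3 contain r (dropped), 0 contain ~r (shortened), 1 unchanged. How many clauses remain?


Satisfied (removed): 3
Shortened (remain): 0
Unchanged (remain): 1
Remaining = 0 + 1 = 1

1


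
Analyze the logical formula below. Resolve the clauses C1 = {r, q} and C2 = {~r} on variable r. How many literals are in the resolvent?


Remove r from C1 and ~r from C2.
C1 remainder: {q}
C2 remainder: {}
Union (resolvent): {q}
Resolvent has 1 literal(s).

1


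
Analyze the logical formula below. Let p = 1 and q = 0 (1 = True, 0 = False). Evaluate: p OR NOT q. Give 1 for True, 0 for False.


p = 1, q = 0
Operation: p OR NOT q
Evaluate: 1 OR NOT 0 = 1

1


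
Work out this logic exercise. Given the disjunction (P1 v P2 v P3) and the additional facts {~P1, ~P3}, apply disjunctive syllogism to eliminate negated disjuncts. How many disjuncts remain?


Original disjuncts (3): P1, P2, P3
Negated (eliminate): ~P1, ~P3
Remaining disjuncts: P2
Count = 3 - 2 = 1

1


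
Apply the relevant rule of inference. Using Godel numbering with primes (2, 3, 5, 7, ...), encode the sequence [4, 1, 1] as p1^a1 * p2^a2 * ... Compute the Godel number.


Encode each element as an exponent of the corresponding prime:
  2^4 = 16
  3^1 = 3
  5^1 = 5
Product = 16 * 3 * 5 = 240

240


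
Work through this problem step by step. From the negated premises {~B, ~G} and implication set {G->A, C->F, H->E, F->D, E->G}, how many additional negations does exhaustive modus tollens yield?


Initial negated facts: {~B, ~G}
Apply modus tollens to closure:
  ~G and E->G  =>  ~E
  ~E and H->E  =>  ~H
Final negated: {~B, ~E, ~G, ~H}
New negations: {~E, ~H}
Count = 2

2


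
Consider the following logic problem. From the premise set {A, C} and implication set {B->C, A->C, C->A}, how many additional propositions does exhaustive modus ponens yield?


Initial facts: {A, C}
Apply modus ponens to closure:
  (no implication fires)
Final known: {A, C}
New propositions: {(none)}
Count = 0

0


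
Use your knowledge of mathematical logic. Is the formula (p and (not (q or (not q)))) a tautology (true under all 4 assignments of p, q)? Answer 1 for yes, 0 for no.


Check all 4 assignments:
p=0, q=0: 0
p=0, q=1: 0
p=1, q=0: 0
p=1, q=1: 0
Satisfying count = 0/4.
Tautology iff count = 4: no.

0


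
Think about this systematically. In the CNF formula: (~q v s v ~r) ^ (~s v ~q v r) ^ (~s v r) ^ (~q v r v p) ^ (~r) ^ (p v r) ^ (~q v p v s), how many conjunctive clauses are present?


A CNF formula is a conjunction of clauses.
Clauses are separated by ^.
Counting the conjuncts: 7 clauses.

7


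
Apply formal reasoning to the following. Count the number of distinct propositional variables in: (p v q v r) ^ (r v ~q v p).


Identify each variable that appears in the formula.
Variables found: p, q, r
Count = 3

3


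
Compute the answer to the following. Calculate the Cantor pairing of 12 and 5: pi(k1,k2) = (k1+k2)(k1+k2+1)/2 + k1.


k1 + k2 = 17
(k1+k2)(k1+k2+1)/2 = 17 * 18 / 2 = 153
pi = 153 + 12 = 165

165


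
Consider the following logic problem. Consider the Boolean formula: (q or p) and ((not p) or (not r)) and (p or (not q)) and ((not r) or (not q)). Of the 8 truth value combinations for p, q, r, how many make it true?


Evaluate all 8 assignments for p, q, r:
p=0, q=0, r=0: 0
p=0, q=0, r=1: 0
p=0, q=1, r=0: 0
p=0, q=1, r=1: 0
p=1, q=0, r=0: 1
p=1, q=0, r=1: 0
p=1, q=1, r=0: 1
p=1, q=1, r=1: 0
Satisfying count = 2

2


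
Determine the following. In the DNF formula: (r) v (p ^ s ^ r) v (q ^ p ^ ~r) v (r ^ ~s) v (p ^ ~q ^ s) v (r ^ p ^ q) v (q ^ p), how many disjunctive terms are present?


A DNF formula is a disjunction of terms (conjunctions).
Terms are separated by v.
Counting the disjuncts: 7 terms.

7


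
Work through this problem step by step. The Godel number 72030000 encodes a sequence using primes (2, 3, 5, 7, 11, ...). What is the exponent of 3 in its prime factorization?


Factorize 72030000 by dividing by 3 repeatedly.
Division steps: 3 divides 72030000 exactly 1 time(s).
Exponent of 3 = 1

1


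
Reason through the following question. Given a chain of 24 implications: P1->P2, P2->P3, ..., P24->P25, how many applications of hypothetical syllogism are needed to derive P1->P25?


With 24 implications in a chain connecting 25 propositions:
P1->P2, P2->P3, ..., P24->P25
Steps needed = (number of implications) - 1 = 24 - 1 = 23

23


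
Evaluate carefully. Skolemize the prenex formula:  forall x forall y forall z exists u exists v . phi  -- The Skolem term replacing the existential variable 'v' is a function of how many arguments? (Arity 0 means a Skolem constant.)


Quantifier prefix: forall x forall y forall z exists u exists v
'v' is existentially quantified at position 5.
Universal variables preceding it: x, y, z
Skolem function arity = 3

3


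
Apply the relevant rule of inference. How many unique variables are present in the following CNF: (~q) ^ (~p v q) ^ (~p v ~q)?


Identify each variable that appears in the formula.
Variables found: p, q
Count = 2

2


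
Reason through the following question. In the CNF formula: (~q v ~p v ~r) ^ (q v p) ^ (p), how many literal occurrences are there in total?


Counting literals in each clause:
Clause 1: 3 literal(s)
Clause 2: 2 literal(s)
Clause 3: 1 literal(s)
Total = 6

6


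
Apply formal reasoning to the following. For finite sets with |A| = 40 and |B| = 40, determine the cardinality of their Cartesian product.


The Cartesian product A x B contains all ordered pairs (a, b).
|A x B| = |A| * |B| = 40 * 40 = 1600

1600


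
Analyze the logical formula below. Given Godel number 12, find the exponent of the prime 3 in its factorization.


Factorize 12 by dividing by 3 repeatedly.
Division steps: 3 divides 12 exactly 1 time(s).
Exponent of 3 = 1

1


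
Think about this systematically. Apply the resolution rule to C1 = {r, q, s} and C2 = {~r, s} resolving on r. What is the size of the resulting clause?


Remove r from C1 and ~r from C2.
C1 remainder: {q, s}
C2 remainder: {s}
Union (resolvent): {q, s}
Resolvent has 2 literal(s).

2


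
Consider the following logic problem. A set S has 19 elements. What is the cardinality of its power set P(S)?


The power set of a set with n elements has 2^n elements.
|P(S)| = 2^19 = 524288

524288


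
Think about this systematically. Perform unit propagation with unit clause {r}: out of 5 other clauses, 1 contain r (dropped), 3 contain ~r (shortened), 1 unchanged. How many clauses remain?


Satisfied (removed): 1
Shortened (remain): 3
Unchanged (remain): 1
Remaining = 3 + 1 = 4

4


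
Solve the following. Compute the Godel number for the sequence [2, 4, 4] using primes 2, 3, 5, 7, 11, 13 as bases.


Encode each element as an exponent of the corresponding prime:
  2^2 = 4
  3^4 = 81
  5^4 = 625
Product = 4 * 81 * 625 = 202500

202500


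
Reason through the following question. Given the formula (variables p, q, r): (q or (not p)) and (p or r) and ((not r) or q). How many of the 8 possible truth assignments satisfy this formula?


Evaluate all 8 assignments for p, q, r:
p=0, q=0, r=0: 0
p=0, q=0, r=1: 0
p=0, q=1, r=0: 0
p=0, q=1, r=1: 1
p=1, q=0, r=0: 0
p=1, q=0, r=1: 0
p=1, q=1, r=0: 1
p=1, q=1, r=1: 1
Satisfying count = 3

3


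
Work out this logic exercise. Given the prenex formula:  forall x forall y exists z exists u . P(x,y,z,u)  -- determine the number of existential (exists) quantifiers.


Quantifier prefix: forall x forall y exists z exists u
Mark each quantifier type:
  U U E E
Universal count = 2, Existential count = 2
Asked for existential (exists) quantifiers: 2

2


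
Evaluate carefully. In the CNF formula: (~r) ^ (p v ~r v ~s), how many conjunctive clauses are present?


A CNF formula is a conjunction of clauses.
Clauses are separated by ^.
Counting the conjuncts: 2 clauses.

2


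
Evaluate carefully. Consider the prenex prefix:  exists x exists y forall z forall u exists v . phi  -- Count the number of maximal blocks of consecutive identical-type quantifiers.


Quantifier-type sequence: E E A A E  (A=forall, E=exists)
Group into maximal same-type runs:
  Ex2 | Ax2 | Ex1
Number of blocks = 3

3


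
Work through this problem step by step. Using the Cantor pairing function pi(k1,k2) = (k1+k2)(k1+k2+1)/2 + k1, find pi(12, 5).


k1 + k2 = 17
(k1+k2)(k1+k2+1)/2 = 17 * 18 / 2 = 153
pi = 153 + 12 = 165

165


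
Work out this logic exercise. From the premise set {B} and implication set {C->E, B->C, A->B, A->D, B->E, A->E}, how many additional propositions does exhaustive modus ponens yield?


Initial facts: {B}
Apply modus ponens to closure:
  B and B->C  =>  C
  B and B->E  =>  E
Final known: {B, C, E}
New propositions: {C, E}
Count = 2

2


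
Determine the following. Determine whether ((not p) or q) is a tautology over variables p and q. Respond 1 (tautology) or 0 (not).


Check all 4 assignments:
p=0, q=0: 1
p=0, q=1: 1
p=1, q=0: 0
p=1, q=1: 1
Satisfying count = 3/4.
Tautology iff count = 4: no.

0


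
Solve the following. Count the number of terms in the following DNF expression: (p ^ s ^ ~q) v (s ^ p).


A DNF formula is a disjunction of terms (conjunctions).
Terms are separated by v.
Counting the disjuncts: 2 terms.

2


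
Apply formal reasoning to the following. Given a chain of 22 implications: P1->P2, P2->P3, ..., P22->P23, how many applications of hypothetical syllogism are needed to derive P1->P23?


With 22 implications in a chain connecting 23 propositions:
P1->P2, P2->P3, ..., P22->P23
Steps needed = (number of implications) - 1 = 22 - 1 = 21

21


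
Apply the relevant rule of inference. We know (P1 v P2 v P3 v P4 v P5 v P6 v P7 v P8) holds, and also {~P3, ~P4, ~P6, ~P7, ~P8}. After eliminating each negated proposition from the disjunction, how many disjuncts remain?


Original disjuncts (8): P1, P2, P3, P4, P5, P6, P7, P8
Negated (eliminate): ~P3, ~P4, ~P6, ~P7, ~P8
Remaining disjuncts: P1, P2, P5
Count = 8 - 5 = 3

3


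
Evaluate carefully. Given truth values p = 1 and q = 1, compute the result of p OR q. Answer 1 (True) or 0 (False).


p = 1, q = 1
Operation: p OR q
Evaluate: 1 OR 1 = 1

1


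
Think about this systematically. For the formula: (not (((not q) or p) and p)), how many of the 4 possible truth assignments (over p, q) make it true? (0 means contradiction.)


Check all 4 assignments:
p=0, q=0: 1
p=0, q=1: 1
p=1, q=0: 0
p=1, q=1: 0
Count of True = 2

2


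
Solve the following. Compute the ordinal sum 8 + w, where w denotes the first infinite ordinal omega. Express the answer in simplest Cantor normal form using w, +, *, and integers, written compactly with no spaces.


Compute 8 + w.
Ordinal + is associative but NOT commutative; for finite n>0, n + w = w but w + n stays w+n.
Any finite left addend is absorbed by w on the right: 8 + w = w.
Result = w

w


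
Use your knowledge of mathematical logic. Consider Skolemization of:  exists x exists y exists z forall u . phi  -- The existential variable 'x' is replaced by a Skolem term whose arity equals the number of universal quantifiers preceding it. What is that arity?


Quantifier prefix: exists x exists y exists z forall u
'x' is existentially quantified at position 1.
No universal quantifiers precede it.
Skolem function arity = 0 (a Skolem constant)

0


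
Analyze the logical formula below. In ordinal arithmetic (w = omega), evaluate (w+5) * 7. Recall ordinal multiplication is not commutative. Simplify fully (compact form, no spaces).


Compute (w+5) * 7.
Ordinal * is associative and left-distributive over +, but NOT commutative; for finite n>1, n*w = w but w*n stays w*n.
(w+5) * 7 = (w+5) repeated 7 times. Each intermediate +5 is absorbed by the following w; only the last survives: w*7+5.
Result = w*7+5

w*7+5


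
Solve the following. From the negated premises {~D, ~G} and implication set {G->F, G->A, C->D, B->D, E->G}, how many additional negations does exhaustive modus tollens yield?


Initial negated facts: {~D, ~G}
Apply modus tollens to closure:
  ~D and C->D  =>  ~C
  ~D and B->D  =>  ~B
  ~G and E->G  =>  ~E
Final negated: {~B, ~C, ~D, ~E, ~G}
New negations: {~B, ~C, ~E}
Count = 3

3


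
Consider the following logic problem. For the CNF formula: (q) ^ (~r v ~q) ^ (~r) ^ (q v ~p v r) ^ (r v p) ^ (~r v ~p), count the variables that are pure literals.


Check each variable for pure literal status:
p: mixed (not pure)
q: mixed (not pure)
r: mixed (not pure)
Pure literal count = 0

0


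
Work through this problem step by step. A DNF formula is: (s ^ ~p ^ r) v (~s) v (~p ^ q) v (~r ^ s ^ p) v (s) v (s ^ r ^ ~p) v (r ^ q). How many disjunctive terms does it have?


A DNF formula is a disjunction of terms (conjunctions).
Terms are separated by v.
Counting the disjuncts: 7 terms.

7


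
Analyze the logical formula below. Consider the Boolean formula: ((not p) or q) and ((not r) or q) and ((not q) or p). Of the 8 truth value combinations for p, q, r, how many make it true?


Evaluate all 8 assignments for p, q, r:
p=0, q=0, r=0: 1
p=0, q=0, r=1: 0
p=0, q=1, r=0: 0
p=0, q=1, r=1: 0
p=1, q=0, r=0: 0
p=1, q=0, r=1: 0
p=1, q=1, r=0: 1
p=1, q=1, r=1: 1
Satisfying count = 3

3


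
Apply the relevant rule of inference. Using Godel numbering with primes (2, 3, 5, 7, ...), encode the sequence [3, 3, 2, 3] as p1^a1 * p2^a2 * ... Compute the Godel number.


Encode each element as an exponent of the corresponding prime:
  2^3 = 8
  3^3 = 27
  5^2 = 25
  7^3 = 343
Product = 8 * 27 * 25 * 343 = 1852200

1852200


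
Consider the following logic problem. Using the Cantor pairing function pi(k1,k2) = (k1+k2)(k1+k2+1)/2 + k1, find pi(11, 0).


k1 + k2 = 11
(k1+k2)(k1+k2+1)/2 = 11 * 12 / 2 = 66
pi = 66 + 11 = 77

77


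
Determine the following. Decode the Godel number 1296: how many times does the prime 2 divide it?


Factorize 1296 by dividing by 2 repeatedly.
Division steps: 2 divides 1296 exactly 4 time(s).
Exponent of 2 = 4

4


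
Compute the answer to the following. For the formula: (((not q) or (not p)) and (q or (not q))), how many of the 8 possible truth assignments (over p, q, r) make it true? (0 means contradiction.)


Check all 8 assignments:
p=0, q=0, r=0: 1
p=0, q=0, r=1: 1
p=0, q=1, r=0: 1
p=0, q=1, r=1: 1
p=1, q=0, r=0: 1
p=1, q=0, r=1: 1
p=1, q=1, r=0: 0
p=1, q=1, r=1: 0
Count of True = 6

6


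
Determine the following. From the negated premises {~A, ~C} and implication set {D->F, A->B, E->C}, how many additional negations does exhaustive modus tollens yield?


Initial negated facts: {~A, ~C}
Apply modus tollens to closure:
  ~C and E->C  =>  ~E
Final negated: {~A, ~C, ~E}
New negations: {~E}
Count = 1

1


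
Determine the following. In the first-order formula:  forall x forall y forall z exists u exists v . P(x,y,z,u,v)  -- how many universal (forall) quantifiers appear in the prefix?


Quantifier prefix: forall x forall y forall z exists u exists v
Mark each quantifier type:
  U U U E E
Universal count = 3, Existential count = 2
Asked for universal (forall) quantifiers: 3

3


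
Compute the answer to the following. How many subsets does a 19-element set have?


The power set of a set with n elements has 2^n elements.
|P(S)| = 2^19 = 524288

524288


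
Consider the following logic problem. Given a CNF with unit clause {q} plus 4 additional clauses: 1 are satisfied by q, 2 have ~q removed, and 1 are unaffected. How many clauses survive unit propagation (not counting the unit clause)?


Satisfied (removed): 1
Shortened (remain): 2
Unchanged (remain): 1
Remaining = 2 + 1 = 3

3


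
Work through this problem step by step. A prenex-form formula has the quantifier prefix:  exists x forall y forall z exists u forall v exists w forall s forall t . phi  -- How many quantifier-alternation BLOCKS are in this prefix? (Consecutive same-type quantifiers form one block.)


Quantifier-type sequence: E A A E A E A A  (A=forall, E=exists)
Group into maximal same-type runs:
  Ex1 | Ax2 | Ex1 | Ax1 | Ex1 | Ax2
Number of blocks = 6

6


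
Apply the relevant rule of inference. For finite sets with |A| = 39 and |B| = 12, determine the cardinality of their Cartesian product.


The Cartesian product A x B contains all ordered pairs (a, b).
|A x B| = |A| * |B| = 39 * 12 = 468

468


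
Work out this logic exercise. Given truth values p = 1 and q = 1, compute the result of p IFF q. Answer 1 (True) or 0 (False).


p = 1, q = 1
Operation: p IFF q
Evaluate: 1 IFF 1 = 1

1


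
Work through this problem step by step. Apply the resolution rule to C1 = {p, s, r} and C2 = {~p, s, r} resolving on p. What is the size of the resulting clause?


Remove p from C1 and ~p from C2.
C1 remainder: {s, r}
C2 remainder: {s, r}
Union (resolvent): {r, s}
Resolvent has 2 literal(s).

2


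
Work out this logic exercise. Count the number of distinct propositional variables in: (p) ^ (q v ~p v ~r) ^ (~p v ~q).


Identify each variable that appears in the formula.
Variables found: p, q, r
Count = 3

3


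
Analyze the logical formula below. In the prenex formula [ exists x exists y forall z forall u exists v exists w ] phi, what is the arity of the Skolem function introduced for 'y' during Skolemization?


Quantifier prefix: exists x exists y forall z forall u exists v exists w
'y' is existentially quantified at position 2.
No universal quantifiers precede it.
Skolem function arity = 0 (a Skolem constant)

0


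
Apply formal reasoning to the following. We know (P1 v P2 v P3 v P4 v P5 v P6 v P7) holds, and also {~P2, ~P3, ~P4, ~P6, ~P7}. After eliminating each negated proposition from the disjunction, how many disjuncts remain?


Original disjuncts (7): P1, P2, P3, P4, P5, P6, P7
Negated (eliminate): ~P2, ~P3, ~P4, ~P6, ~P7
Remaining disjuncts: P1, P5
Count = 7 - 5 = 2

2


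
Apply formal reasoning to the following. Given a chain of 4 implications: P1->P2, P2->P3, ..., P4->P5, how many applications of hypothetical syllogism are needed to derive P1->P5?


With 4 implications in a chain connecting 5 propositions:
P1->P2, P2->P3, ..., P4->P5
Steps needed = (number of implications) - 1 = 4 - 1 = 3

3


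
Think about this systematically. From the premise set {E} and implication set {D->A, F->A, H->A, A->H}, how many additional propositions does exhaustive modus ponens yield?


Initial facts: {E}
Apply modus ponens to closure:
  (no implication fires)
Final known: {E}
New propositions: {(none)}
Count = 0

0


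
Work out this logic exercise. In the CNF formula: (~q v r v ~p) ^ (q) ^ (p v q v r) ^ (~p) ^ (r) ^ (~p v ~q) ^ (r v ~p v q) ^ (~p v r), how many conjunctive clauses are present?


A CNF formula is a conjunction of clauses.
Clauses are separated by ^.
Counting the conjuncts: 8 clauses.

8


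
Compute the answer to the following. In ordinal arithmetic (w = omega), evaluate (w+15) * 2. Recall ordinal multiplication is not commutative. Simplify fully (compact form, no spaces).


Compute (w+15) * 2.
Ordinal * is associative and left-distributive over +, but NOT commutative; for finite n>1, n*w = w but w*n stays w*n.
(w+15) * 2 = (w+15) repeated 2 times. Each intermediate +15 is absorbed by the following w; only the last survives: w*2+15.
Result = w*2+15

w*2+15


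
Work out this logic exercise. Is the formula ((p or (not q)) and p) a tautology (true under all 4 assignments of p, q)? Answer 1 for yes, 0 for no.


Check all 4 assignments:
p=0, q=0: 0
p=0, q=1: 0
p=1, q=0: 1
p=1, q=1: 1
Satisfying count = 2/4.
Tautology iff count = 4: no.

0


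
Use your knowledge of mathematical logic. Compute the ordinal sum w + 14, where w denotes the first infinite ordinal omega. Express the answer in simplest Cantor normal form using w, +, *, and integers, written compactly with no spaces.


Compute w + 14.
Ordinal + is associative but NOT commutative; for finite n>0, n + w = w but w + n stays w+n.
w + 14 is already in normal form (a successor ordinal beyond w).
Result = w+14

w+14


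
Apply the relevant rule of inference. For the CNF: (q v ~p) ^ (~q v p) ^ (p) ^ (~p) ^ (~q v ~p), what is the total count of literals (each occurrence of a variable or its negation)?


Counting literals in each clause:
Clause 1: 2 literal(s)
Clause 2: 2 literal(s)
Clause 3: 1 literal(s)
Clause 4: 1 literal(s)
Clause 5: 2 literal(s)
Total = 8

8


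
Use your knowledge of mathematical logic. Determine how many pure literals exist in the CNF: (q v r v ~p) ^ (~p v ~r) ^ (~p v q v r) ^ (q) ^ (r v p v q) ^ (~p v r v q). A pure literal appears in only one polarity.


Check each variable for pure literal status:
p: mixed (not pure)
q: pure positive
r: mixed (not pure)
Pure literal count = 1

1


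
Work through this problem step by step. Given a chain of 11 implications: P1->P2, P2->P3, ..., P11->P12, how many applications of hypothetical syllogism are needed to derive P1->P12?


With 11 implications in a chain connecting 12 propositions:
P1->P2, P2->P3, ..., P11->P12
Steps needed = (number of implications) - 1 = 11 - 1 = 10

10


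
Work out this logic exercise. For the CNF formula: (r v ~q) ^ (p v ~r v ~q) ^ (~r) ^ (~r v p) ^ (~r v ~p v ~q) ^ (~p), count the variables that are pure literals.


Check each variable for pure literal status:
p: mixed (not pure)
q: pure negative
r: mixed (not pure)
Pure literal count = 1

1


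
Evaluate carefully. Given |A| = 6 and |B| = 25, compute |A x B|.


The Cartesian product A x B contains all ordered pairs (a, b).
|A x B| = |A| * |B| = 6 * 25 = 150

150


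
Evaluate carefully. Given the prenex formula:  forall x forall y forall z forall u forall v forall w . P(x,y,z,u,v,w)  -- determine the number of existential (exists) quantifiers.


Quantifier prefix: forall x forall y forall z forall u forall v forall w
Mark each quantifier type:
  U U U U U U
Universal count = 6, Existential count = 0
Asked for existential (exists) quantifiers: 0

0


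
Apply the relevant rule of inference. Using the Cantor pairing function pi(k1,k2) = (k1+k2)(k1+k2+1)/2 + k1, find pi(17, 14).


k1 + k2 = 31
(k1+k2)(k1+k2+1)/2 = 31 * 32 / 2 = 496
pi = 496 + 17 = 513

513


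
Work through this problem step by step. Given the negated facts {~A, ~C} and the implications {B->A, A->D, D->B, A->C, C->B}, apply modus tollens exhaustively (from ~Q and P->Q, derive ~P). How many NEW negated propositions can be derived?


Initial negated facts: {~A, ~C}
Apply modus tollens to closure:
  ~A and B->A  =>  ~B
  ~B and D->B  =>  ~D
Final negated: {~A, ~B, ~C, ~D}
New negations: {~B, ~D}
Count = 2

2


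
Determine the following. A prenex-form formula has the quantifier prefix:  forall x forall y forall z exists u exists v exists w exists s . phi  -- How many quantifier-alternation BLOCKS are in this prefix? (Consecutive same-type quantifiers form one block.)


Quantifier-type sequence: A A A E E E E  (A=forall, E=exists)
Group into maximal same-type runs:
  Ax3 | Ex4
Number of blocks = 2

2


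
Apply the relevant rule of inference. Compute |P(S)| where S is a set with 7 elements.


The power set of a set with n elements has 2^n elements.
|P(S)| = 2^7 = 128

128


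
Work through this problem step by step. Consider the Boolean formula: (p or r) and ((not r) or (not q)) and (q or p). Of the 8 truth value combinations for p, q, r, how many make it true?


Evaluate all 8 assignments for p, q, r:
p=0, q=0, r=0: 0
p=0, q=0, r=1: 0
p=0, q=1, r=0: 0
p=0, q=1, r=1: 0
p=1, q=0, r=0: 1
p=1, q=0, r=1: 1
p=1, q=1, r=0: 1
p=1, q=1, r=1: 0
Satisfying count = 3

3


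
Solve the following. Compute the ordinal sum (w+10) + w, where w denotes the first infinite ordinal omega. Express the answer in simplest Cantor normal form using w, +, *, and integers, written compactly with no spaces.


Compute (w+10) + w.
Ordinal + is associative but NOT commutative; for finite n>0, n + w = w but w + n stays w+n.
(w+10) + w = w + (10+w) = w + w = w*2 (the finite tail 10 is absorbed by the right w).
Result = w*2

w*2


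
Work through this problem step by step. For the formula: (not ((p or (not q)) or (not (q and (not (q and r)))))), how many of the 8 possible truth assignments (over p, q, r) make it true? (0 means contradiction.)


Check all 8 assignments:
p=0, q=0, r=0: 0
p=0, q=0, r=1: 0
p=0, q=1, r=0: 1
p=0, q=1, r=1: 0
p=1, q=0, r=0: 0
p=1, q=0, r=1: 0
p=1, q=1, r=0: 0
p=1, q=1, r=1: 0
Count of True = 1

1


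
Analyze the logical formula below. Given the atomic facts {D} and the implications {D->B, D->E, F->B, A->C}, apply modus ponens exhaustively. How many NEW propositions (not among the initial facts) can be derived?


Initial facts: {D}
Apply modus ponens to closure:
  D and D->B  =>  B
  D and D->E  =>  E
Final known: {B, D, E}
New propositions: {B, E}
Count = 2

2


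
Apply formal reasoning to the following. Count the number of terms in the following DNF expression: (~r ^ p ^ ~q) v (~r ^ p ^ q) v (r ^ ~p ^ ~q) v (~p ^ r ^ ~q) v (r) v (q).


A DNF formula is a disjunction of terms (conjunctions).
Terms are separated by v.
Counting the disjuncts: 6 terms.

6


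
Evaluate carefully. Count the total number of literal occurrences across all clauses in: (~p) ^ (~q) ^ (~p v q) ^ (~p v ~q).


Counting literals in each clause:
Clause 1: 1 literal(s)
Clause 2: 1 literal(s)
Clause 3: 2 literal(s)
Clause 4: 2 literal(s)
Total = 6

6


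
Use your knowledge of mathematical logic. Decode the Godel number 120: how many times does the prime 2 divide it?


Factorize 120 by dividing by 2 repeatedly.
Division steps: 2 divides 120 exactly 3 time(s).
Exponent of 2 = 3

3
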